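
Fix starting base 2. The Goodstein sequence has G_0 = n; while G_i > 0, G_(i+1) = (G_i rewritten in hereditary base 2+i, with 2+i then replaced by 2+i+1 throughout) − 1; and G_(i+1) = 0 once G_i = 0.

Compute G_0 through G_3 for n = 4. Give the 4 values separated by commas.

4, 26, 41, 60

G_0 = 4. HB_2(4) = 2^2. Bump = 27. G_1 = 26.
G_1 = 26. HB_3(26) = 2·3^2 + 2·3 + 2. Bump = 42. G_2 = 41.
G_2 = 41. HB_4(41) = 2·4^2 + 2·4 + 1. Bump = 61. G_3 = 60.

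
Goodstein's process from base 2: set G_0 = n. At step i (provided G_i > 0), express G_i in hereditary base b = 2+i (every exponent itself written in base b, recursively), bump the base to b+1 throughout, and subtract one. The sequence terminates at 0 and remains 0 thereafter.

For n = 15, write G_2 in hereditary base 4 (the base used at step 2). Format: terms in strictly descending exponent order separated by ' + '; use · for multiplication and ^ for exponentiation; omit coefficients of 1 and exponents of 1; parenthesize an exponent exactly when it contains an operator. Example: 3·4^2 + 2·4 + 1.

base 2: 15 = 2^(2 + 1) + 2^2 + 2 + 1; at 3: 3^(3 + 1) + 3^3 + 3 + 1 = 112; next = 111
base 3: 111 = 3^(3 + 1) + 3^3 + 3; at 4: 4^(4 + 1) + 4^4 + 4 = 1284; next = 1283
base 4: 1283 = 4^(4 + 1) + 4^4 + 3; at 5: 5^(5 + 1) + 5^5 + 3 = 18753; next = 18752

4^(4 + 1) + 4^4 + 3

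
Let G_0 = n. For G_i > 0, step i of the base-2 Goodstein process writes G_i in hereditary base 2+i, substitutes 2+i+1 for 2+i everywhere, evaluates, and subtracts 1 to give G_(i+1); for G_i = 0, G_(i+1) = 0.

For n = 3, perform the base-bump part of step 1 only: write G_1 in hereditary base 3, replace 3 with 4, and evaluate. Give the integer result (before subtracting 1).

3 —HB2→ 2 + 1 —bump→ 3 + 1 = 4 —(−1)→ 3
3 —HB3→ 3 —bump→ 4 = 4 —(−1)→ 3

4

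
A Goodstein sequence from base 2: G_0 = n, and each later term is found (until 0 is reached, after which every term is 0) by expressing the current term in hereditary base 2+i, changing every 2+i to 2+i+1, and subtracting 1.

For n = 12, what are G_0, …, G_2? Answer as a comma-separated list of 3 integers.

12, 107, 1065

base 2: 12 = 2^(2 + 1) + 2^2; at 3: 3^(3 + 1) + 3^3 = 108; next = 107
base 3: 107 = 3^(3 + 1) + 2·3^2 + 2·3 + 2; at 4: 4^(4 + 1) + 2·4^2 + 2·4 + 2 = 1066; next = 1065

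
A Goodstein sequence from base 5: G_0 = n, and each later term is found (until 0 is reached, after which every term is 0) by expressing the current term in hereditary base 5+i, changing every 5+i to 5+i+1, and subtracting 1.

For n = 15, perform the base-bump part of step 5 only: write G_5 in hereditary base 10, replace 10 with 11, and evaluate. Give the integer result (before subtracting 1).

step 0: 15 = 3·5; sub 6 for 5: 3·6; = 18; G_1 = 18−1 = 17
step 1: 17 = 2·6 + 5; sub 7 for 6: 2·7 + 5; = 19; G_2 = 19−1 = 18
step 2: 18 = 2·7 + 4; sub 8 for 7: 2·8 + 4; = 20; G_3 = 20−1 = 19
step 3: 19 = 2·8 + 3; sub 9 for 8: 2·9 + 3; = 21; G_4 = 21−1 = 20
step 4: 20 = 2·9 + 2; sub 10 for 9: 2·10 + 2; = 22; G_5 = 22−1 = 21
step 5: 21 = 2·10 + 1; sub 11 for 10: 2·11 + 1; = 23; G_6 = 23−1 = 22

23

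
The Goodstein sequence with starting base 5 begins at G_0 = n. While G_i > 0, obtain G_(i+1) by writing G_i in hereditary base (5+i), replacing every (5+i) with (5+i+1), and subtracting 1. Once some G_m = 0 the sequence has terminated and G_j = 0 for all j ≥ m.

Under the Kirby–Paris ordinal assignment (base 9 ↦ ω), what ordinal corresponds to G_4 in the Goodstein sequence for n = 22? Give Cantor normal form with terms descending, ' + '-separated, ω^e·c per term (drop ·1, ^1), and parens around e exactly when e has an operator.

ω·3 + 6

G_0 = 22. HB_5(22) = 4·5 + 2. Bump = 26. G_1 = 25.
G_1 = 25. HB_6(25) = 4·6 + 1. Bump = 29. G_2 = 28.
G_2 = 28. HB_7(28) = 4·7. Bump = 32. G_3 = 31.
G_3 = 31. HB_8(31) = 3·8 + 7. Bump = 34. G_4 = 33.
G_4 = 33. HB_9(33) = 3·9 + 6. Bump = 36. G_5 = 35.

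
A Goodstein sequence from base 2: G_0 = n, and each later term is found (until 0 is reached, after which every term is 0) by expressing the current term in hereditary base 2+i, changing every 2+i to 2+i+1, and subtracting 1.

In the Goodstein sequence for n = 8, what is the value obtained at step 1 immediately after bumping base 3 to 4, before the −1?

554

step 0: 8 = 2^(2 + 1); sub 3 for 2: 3^(3 + 1); = 81; G_1 = 81−1 = 80
step 1: 80 = 2·3^3 + 2·3^2 + 2·3 + 2; sub 4 for 3: 2·4^4 + 2·4^2 + 2·4 + 2; = 554; G_2 = 554−1 = 553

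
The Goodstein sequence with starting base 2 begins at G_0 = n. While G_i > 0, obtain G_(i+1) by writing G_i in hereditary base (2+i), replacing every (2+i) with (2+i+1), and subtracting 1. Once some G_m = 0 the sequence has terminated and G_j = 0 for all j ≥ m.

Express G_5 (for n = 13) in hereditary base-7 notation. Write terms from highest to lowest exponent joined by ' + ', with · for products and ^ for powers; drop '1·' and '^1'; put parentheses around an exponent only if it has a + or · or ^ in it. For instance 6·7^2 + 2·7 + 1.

7^(7 + 1) + 3·7^3 + 3·7^2 + 3·7

i=0: 13 = 2^(2 + 1) + 2^2 + 1 (b=2); 2→3: 3^(3 + 1) + 3^3 + 1 = 109; 109−1 = 108
i=1: 108 = 3^(3 + 1) + 3^3 (b=3); 3→4: 4^(4 + 1) + 4^4 = 1280; 1280−1 = 1279
i=2: 1279 = 4^(4 + 1) + 3·4^3 + 3·4^2 + 3·4 + 3 (b=4); 4→5: 5^(5 + 1) + 3·5^3 + 3·5^2 + 3·5 + 3 = 16093; 16093−1 = 16092
i=3: 16092 = 5^(5 + 1) + 3·5^3 + 3·5^2 + 3·5 + 2 (b=5); 5→6: 6^(6 + 1) + 3·6^3 + 3·6^2 + 3·6 + 2 = 280712; 280712−1 = 280711
i=4: 280711 = 6^(6 + 1) + 3·6^3 + 3·6^2 + 3·6 + 1 (b=6); 6→7: 7^(7 + 1) + 3·7^3 + 3·7^2 + 3·7 + 1 = 5765999; 5765999−1 = 5765998
i=5: 5765998 = 7^(7 + 1) + 3·7^3 + 3·7^2 + 3·7 (b=7); 7→8: 8^(8 + 1) + 3·8^3 + 3·8^2 + 3·8 = 134219480; 134219480−1 = 134219479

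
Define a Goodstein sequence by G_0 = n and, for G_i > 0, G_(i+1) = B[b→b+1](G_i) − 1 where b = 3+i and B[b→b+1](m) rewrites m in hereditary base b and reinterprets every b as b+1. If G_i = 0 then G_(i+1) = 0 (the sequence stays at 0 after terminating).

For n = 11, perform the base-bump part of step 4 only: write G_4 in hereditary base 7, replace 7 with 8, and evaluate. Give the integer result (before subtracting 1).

44

[0] 11 ≡ 3^2 + 2 (base 3). Lift 4: 18. −1: 17.
[1] 17 ≡ 4^2 + 1 (base 4). Lift 5: 26. −1: 25.
[2] 25 ≡ 5^2 (base 5). Lift 6: 36. −1: 35.
[3] 35 ≡ 5·6 + 5 (base 6). Lift 7: 40. −1: 39.
[4] 39 ≡ 5·7 + 4 (base 7). Lift 8: 44. −1: 43.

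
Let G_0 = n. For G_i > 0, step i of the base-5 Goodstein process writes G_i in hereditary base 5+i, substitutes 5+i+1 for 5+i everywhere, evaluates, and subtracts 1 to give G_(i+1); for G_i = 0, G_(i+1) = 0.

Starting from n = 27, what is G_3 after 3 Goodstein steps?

63

i=0: 27 = 5^2 + 2 (b=5); 5→6: 6^2 + 2 = 38; 38−1 = 37
i=1: 37 = 6^2 + 1 (b=6); 6→7: 7^2 + 1 = 50; 50−1 = 49
i=2: 49 = 7^2 (b=7); 7→8: 8^2 = 64; 64−1 = 63
i=3: 63 = 7·8 + 7 (b=8); 8→9: 7·9 + 7 = 70; 70−1 = 69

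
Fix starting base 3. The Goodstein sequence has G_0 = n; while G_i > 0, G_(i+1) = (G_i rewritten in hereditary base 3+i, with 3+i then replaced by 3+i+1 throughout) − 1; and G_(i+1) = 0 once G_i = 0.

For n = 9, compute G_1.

i=0: 9 = 3^2 (b=3); 3→4: 4^2 = 16; 16−1 = 15
i=1: 15 = 3·4 + 3 (b=4); 4→5: 3·5 + 3 = 18; 18−1 = 17

15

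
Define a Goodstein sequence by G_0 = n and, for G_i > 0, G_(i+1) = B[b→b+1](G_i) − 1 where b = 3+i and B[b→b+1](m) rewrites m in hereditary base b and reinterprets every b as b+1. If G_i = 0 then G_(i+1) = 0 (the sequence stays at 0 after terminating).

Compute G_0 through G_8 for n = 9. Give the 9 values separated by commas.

[0] 9 ≡ 3^2 (base 3). Lift 4: 16. −1: 15.
[1] 15 ≡ 3·4 + 3 (base 4). Lift 5: 18. −1: 17.
[2] 17 ≡ 3·5 + 2 (base 5). Lift 6: 20. −1: 19.
[3] 19 ≡ 3·6 + 1 (base 6). Lift 7: 22. −1: 21.
[4] 21 ≡ 3·7 (base 7). Lift 8: 24. −1: 23.
[5] 23 ≡ 2·8 + 7 (base 8). Lift 9: 25. −1: 24.
[6] 24 ≡ 2·9 + 6 (base 9). Lift 10: 26. −1: 25.
[7] 25 ≡ 2·10 + 5 (base 10). Lift 11: 27. −1: 26.

9, 15, 17, 19, 21, 23, 24, 25, 26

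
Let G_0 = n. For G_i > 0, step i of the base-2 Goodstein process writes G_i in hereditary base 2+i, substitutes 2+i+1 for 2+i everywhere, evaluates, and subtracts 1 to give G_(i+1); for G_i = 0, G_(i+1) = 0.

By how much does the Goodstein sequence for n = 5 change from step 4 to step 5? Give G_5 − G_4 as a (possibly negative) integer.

G_0 = 5. HB_2(5) = 2^2 + 1. Bump = 28. G_1 = 27.
G_1 = 27. HB_3(27) = 3^3. Bump = 256. G_2 = 255.
G_2 = 255. HB_4(255) = 3·4^3 + 3·4^2 + 3·4 + 3. Bump = 468. G_3 = 467.
G_3 = 467. HB_5(467) = 3·5^3 + 3·5^2 + 3·5 + 2. Bump = 776. G_4 = 775.
G_4 = 775. HB_6(775) = 3·6^3 + 3·6^2 + 3·6 + 1. Bump = 1198. G_5 = 1197.

422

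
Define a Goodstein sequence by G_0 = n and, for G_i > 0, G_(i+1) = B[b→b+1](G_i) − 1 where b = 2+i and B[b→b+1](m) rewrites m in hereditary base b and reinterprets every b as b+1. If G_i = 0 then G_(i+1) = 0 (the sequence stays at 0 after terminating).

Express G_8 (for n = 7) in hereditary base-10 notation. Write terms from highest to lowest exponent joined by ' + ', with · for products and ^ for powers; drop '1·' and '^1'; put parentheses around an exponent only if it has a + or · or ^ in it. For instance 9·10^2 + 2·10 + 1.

[0] 7 ≡ 2^2 + 2 + 1 (base 2). Lift 3: 31. −1: 30.
[1] 30 ≡ 3^3 + 3 (base 3). Lift 4: 260. −1: 259.
[2] 259 ≡ 4^4 + 3 (base 4). Lift 5: 3128. −1: 3127.
[3] 3127 ≡ 5^5 + 2 (base 5). Lift 6: 46658. −1: 46657.
[4] 46657 ≡ 6^6 + 1 (base 6). Lift 7: 823544. −1: 823543.
[5] 823543 ≡ 7^7 (base 7). Lift 8: 16777216. −1: 16777215.
[6] 16777215 ≡ 7·8^7 + 7·8^6 + 7·8^5 + 7·8^4 + 7·8^3 + 7·8^2 + 7·8 + 7 (base 8). Lift 9: 37665880. −1: 37665879.
[7] 37665879 ≡ 7·9^7 + 7·9^6 + 7·9^5 + 7·9^4 + 7·9^3 + 7·9^2 + 7·9 + 6 (base 9). Lift 10: 77777776. −1: 77777775.

7·10^7 + 7·10^6 + 7·10^5 + 7·10^4 + 7·10^3 + 7·10^2 + 7·10 + 5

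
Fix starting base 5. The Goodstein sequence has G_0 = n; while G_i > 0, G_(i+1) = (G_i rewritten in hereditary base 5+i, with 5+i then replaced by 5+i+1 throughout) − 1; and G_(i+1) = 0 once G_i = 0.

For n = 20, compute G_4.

29

base 5: 20 = 4·5; at 6: 4·6 = 24; next = 23
base 6: 23 = 3·6 + 5; at 7: 3·7 + 5 = 26; next = 25
base 7: 25 = 3·7 + 4; at 8: 3·8 + 4 = 28; next = 27
base 8: 27 = 3·8 + 3; at 9: 3·9 + 3 = 30; next = 29
base 9: 29 = 3·9 + 2; at 10: 3·10 + 2 = 32; next = 31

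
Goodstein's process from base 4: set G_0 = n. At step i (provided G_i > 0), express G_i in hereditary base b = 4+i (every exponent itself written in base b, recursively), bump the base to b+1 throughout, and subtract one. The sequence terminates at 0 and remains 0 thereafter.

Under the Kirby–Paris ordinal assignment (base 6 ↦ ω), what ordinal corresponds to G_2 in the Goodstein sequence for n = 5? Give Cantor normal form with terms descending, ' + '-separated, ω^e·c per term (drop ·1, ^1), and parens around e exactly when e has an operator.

5

[0] 5 ≡ 4 + 1 (base 4). Lift 5: 6. −1: 5.
[1] 5 ≡ 5 (base 5). Lift 6: 6. −1: 5.
[2] 5 ≡ 5 (base 6). Lift 7: 5. −1: 4.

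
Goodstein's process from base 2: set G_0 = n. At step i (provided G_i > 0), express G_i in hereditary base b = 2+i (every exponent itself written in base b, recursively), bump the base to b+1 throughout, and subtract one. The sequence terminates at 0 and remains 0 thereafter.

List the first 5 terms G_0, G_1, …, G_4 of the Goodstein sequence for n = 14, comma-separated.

14, 110, 1281, 18750, 326591

[0] 14 ≡ 2^(2 + 1) + 2^2 + 2 (base 2). Lift 3: 111. −1: 110.
[1] 110 ≡ 3^(3 + 1) + 3^3 + 2 (base 3). Lift 4: 1282. −1: 1281.
[2] 1281 ≡ 4^(4 + 1) + 4^4 + 1 (base 4). Lift 5: 18751. −1: 18750.
[3] 18750 ≡ 5^(5 + 1) + 5^5 (base 5). Lift 6: 326592. −1: 326591.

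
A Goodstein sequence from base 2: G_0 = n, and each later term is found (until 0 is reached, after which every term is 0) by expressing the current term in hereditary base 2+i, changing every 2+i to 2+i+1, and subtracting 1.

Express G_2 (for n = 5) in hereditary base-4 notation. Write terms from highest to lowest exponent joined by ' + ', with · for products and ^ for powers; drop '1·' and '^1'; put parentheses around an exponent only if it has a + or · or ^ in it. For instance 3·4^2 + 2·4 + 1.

3·4^3 + 3·4^2 + 3·4 + 3

step 0: 5 = 2^2 + 1; sub 3 for 2: 3^3 + 1; = 28; G_1 = 28−1 = 27
step 1: 27 = 3^3; sub 4 for 3: 4^4; = 256; G_2 = 256−1 = 255
step 2: 255 = 3·4^3 + 3·4^2 + 3·4 + 3; sub 5 for 4: 3·5^3 + 3·5^2 + 3·5 + 3; = 468; G_3 = 468−1 = 467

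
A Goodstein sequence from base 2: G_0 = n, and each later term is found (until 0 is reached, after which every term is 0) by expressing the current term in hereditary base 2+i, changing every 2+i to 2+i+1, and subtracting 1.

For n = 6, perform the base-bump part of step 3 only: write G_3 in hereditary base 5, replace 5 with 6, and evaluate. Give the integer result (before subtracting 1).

base 2: 6 = 2^2 + 2; at 3: 3^3 + 3 = 30; next = 29
base 3: 29 = 3^3 + 2; at 4: 4^4 + 2 = 258; next = 257
base 4: 257 = 4^4 + 1; at 5: 5^5 + 1 = 3126; next = 3125

46656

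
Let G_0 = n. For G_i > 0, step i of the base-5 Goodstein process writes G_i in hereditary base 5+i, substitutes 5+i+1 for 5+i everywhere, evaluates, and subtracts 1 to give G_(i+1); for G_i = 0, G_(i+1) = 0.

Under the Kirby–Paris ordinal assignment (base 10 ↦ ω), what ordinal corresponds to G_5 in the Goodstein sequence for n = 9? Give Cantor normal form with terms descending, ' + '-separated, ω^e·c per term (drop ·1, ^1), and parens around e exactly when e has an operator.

9

G_0=9  [base 5] 5 + 4  →[5↦6]→  6 + 4 = 10  −1 ⇒ G_1=9
G_1=9  [base 6] 6 + 3  →[6↦7]→  7 + 3 = 10  −1 ⇒ G_2=9
G_2=9  [base 7] 7 + 2  →[7↦8]→  8 + 2 = 10  −1 ⇒ G_3=9
G_3=9  [base 8] 8 + 1  →[8↦9]→  9 + 1 = 10  −1 ⇒ G_4=9
G_4=9  [base 9] 9  →[9↦10]→  10 = 10  −1 ⇒ G_5=9
G_5=9  [base 10] 9  →[10↦11]→  9 = 9  −1 ⇒ G_6=8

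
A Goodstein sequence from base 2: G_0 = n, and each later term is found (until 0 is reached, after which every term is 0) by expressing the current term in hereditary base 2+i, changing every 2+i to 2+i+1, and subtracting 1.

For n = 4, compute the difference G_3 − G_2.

(0) 4|_2 = 2^2 ↦ 3^3|_3 = 27 ⇒ 26
(1) 26|_3 = 2·3^2 + 2·3 + 2 ↦ 2·4^2 + 2·4 + 2|_4 = 42 ⇒ 41
(2) 41|_4 = 2·4^2 + 2·4 + 1 ↦ 2·5^2 + 2·5 + 1|_5 = 61 ⇒ 60

19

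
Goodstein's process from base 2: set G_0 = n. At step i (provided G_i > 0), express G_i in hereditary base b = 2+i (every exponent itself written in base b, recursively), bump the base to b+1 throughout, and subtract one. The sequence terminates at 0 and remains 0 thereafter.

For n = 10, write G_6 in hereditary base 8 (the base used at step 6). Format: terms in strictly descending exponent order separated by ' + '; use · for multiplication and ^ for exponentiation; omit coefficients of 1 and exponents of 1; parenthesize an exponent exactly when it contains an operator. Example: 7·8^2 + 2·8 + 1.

i=0: 10 = 2^(2 + 1) + 2 (b=2); 2→3: 3^(3 + 1) + 3 = 84; 84−1 = 83
i=1: 83 = 3^(3 + 1) + 2 (b=3); 3→4: 4^(4 + 1) + 2 = 1026; 1026−1 = 1025
i=2: 1025 = 4^(4 + 1) + 1 (b=4); 4→5: 5^(5 + 1) + 1 = 15626; 15626−1 = 15625
i=3: 15625 = 5^(5 + 1) (b=5); 5→6: 6^(6 + 1) = 279936; 279936−1 = 279935
i=4: 279935 = 5·6^6 + 5·6^5 + 5·6^4 + 5·6^3 + 5·6^2 + 5·6 + 5 (b=6); 6→7: 5·7^7 + 5·7^5 + 5·7^4 + 5·7^3 + 5·7^2 + 5·7 + 5 = 4215755; 4215755−1 = 4215754
i=5: 4215754 = 5·7^7 + 5·7^5 + 5·7^4 + 5·7^3 + 5·7^2 + 5·7 + 4 (b=7); 7→8: 5·8^8 + 5·8^5 + 5·8^4 + 5·8^3 + 5·8^2 + 5·8 + 4 = 84073324; 84073324−1 = 84073323
i=6: 84073323 = 5·8^8 + 5·8^5 + 5·8^4 + 5·8^3 + 5·8^2 + 5·8 + 3 (b=8); 8→9: 5·9^9 + 5·9^5 + 5·9^4 + 5·9^3 + 5·9^2 + 5·9 + 3 = 1937434593; 1937434593−1 = 1937434592

5·8^8 + 5·8^5 + 5·8^4 + 5·8^3 + 5·8^2 + 5·8 + 3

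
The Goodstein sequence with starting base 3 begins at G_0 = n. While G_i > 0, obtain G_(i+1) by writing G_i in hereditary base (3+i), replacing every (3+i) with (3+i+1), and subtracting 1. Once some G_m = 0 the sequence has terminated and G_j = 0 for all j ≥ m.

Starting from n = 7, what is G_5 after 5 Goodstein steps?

9

step 0: 7 = 2·3 + 1; sub 4 for 3: 2·4 + 1; = 9; G_1 = 9−1 = 8
step 1: 8 = 2·4; sub 5 for 4: 2·5; = 10; G_2 = 10−1 = 9
step 2: 9 = 5 + 4; sub 6 for 5: 6 + 4; = 10; G_3 = 10−1 = 9
step 3: 9 = 6 + 3; sub 7 for 6: 7 + 3; = 10; G_4 = 10−1 = 9
step 4: 9 = 7 + 2; sub 8 for 7: 8 + 2; = 10; G_5 = 10−1 = 9
step 5: 9 = 8 + 1; sub 9 for 8: 9 + 1; = 10; G_6 = 10−1 = 9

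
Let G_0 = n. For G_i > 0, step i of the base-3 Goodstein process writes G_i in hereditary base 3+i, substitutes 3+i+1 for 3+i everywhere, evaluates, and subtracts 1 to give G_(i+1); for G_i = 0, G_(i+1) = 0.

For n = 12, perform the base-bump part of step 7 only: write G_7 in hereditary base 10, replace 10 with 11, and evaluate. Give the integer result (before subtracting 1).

82

12 —HB3→ 3^2 + 3 —bump→ 4^2 + 4 = 20 —(−1)→ 19
19 —HB4→ 4^2 + 3 —bump→ 5^2 + 3 = 28 —(−1)→ 27
27 —HB5→ 5^2 + 2 —bump→ 6^2 + 2 = 38 —(−1)→ 37
37 —HB6→ 6^2 + 1 —bump→ 7^2 + 1 = 50 —(−1)→ 49
49 —HB7→ 7^2 —bump→ 8^2 = 64 —(−1)→ 63
63 —HB8→ 7·8 + 7 —bump→ 7·9 + 7 = 70 —(−1)→ 69
69 —HB9→ 7·9 + 6 —bump→ 7·10 + 6 = 76 —(−1)→ 75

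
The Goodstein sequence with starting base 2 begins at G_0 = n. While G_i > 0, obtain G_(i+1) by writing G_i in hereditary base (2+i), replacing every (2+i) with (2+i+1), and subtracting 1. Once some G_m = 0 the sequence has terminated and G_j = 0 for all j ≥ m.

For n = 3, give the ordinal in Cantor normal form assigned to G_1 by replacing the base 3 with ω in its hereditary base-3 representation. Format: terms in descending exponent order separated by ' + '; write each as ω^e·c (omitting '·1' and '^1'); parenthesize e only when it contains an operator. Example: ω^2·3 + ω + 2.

ω

G_0=3  [base 2] 2 + 1  →[2↦3]→  3 + 1 = 4  −1 ⇒ G_1=3
G_1=3  [base 3] 3  →[3↦4]→  4 = 4  −1 ⇒ G_2=3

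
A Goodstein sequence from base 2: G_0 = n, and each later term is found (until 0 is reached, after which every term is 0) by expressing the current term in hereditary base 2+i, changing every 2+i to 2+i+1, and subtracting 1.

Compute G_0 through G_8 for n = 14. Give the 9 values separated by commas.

14, 110, 1281, 18750, 326591, 5862840, 134404971, 3487116548, 100000555551

14 —HB2→ 2^(2 + 1) + 2^2 + 2 —bump→ 3^(3 + 1) + 3^3 + 3 = 111 —(−1)→ 110
110 —HB3→ 3^(3 + 1) + 3^3 + 2 —bump→ 4^(4 + 1) + 4^4 + 2 = 1282 —(−1)→ 1281
1281 —HB4→ 4^(4 + 1) + 4^4 + 1 —bump→ 5^(5 + 1) + 5^5 + 1 = 18751 —(−1)→ 18750
18750 —HB5→ 5^(5 + 1) + 5^5 —bump→ 6^(6 + 1) + 6^6 = 326592 —(−1)→ 326591
326591 —HB6→ 6^(6 + 1) + 5·6^5 + 5·6^4 + 5·6^3 + 5·6^2 + 5·6 + 5 —bump→ 7^(7 + 1) + 5·7^5 + 5·7^4 + 5·7^3 + 5·7^2 + 5·7 + 5 = 5862841 —(−1)→ 5862840
5862840 —HB7→ 7^(7 + 1) + 5·7^5 + 5·7^4 + 5·7^3 + 5·7^2 + 5·7 + 4 —bump→ 8^(8 + 1) + 5·8^5 + 5·8^4 + 5·8^3 + 5·8^2 + 5·8 + 4 = 134404972 —(−1)→ 134404971
134404971 —HB8→ 8^(8 + 1) + 5·8^5 + 5·8^4 + 5·8^3 + 5·8^2 + 5·8 + 3 —bump→ 9^(9 + 1) + 5·9^5 + 5·9^4 + 5·9^3 + 5·9^2 + 5·9 + 3 = 3487116549 —(−1)→ 3487116548
3487116548 —HB9→ 9^(9 + 1) + 5·9^5 + 5·9^4 + 5·9^3 + 5·9^2 + 5·9 + 2 —bump→ 10^(10 + 1) + 5·10^5 + 5·10^4 + 5·10^3 + 5·10^2 + 5·10 + 2 = 100000555552 —(−1)→ 100000555551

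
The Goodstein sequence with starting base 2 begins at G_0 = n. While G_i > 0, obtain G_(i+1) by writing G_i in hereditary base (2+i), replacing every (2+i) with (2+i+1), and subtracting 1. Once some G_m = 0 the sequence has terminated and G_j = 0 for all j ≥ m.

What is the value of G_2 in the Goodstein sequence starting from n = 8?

553

G_0 = 8. HB_2(8) = 2^(2 + 1). Bump = 81. G_1 = 80.
G_1 = 80. HB_3(80) = 2·3^3 + 2·3^2 + 2·3 + 2. Bump = 554. G_2 = 553.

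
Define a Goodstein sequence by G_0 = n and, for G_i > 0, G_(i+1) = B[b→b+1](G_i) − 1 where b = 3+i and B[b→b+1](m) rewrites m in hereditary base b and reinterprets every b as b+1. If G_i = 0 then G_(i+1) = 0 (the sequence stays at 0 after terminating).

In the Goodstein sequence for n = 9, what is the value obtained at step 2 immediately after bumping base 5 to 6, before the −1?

(0) 9|_3 = 3^2 ↦ 4^2|_4 = 16 ⇒ 15
(1) 15|_4 = 3·4 + 3 ↦ 3·5 + 3|_5 = 18 ⇒ 17
(2) 17|_5 = 3·5 + 2 ↦ 3·6 + 2|_6 = 20 ⇒ 19

20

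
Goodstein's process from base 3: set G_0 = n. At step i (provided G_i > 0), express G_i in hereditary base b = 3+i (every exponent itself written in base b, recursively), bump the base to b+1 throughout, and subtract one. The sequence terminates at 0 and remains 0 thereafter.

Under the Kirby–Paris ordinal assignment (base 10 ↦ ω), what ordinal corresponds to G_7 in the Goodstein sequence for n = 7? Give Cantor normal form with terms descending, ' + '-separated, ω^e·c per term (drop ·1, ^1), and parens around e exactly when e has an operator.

9

G_0 = 7. HB_3(7) = 2·3 + 1. Bump = 9. G_1 = 8.
G_1 = 8. HB_4(8) = 2·4. Bump = 10. G_2 = 9.
G_2 = 9. HB_5(9) = 5 + 4. Bump = 10. G_3 = 9.
G_3 = 9. HB_6(9) = 6 + 3. Bump = 10. G_4 = 9.
G_4 = 9. HB_7(9) = 7 + 2. Bump = 10. G_5 = 9.
G_5 = 9. HB_8(9) = 8 + 1. Bump = 10. G_6 = 9.
G_6 = 9. HB_9(9) = 9. Bump = 10. G_7 = 9.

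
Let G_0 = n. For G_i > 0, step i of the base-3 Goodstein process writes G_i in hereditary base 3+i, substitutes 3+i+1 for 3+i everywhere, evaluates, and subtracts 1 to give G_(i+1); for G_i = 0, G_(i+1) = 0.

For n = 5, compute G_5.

3

(0) 5|_3 = 3 + 2 ↦ 4 + 2|_4 = 6 ⇒ 5
(1) 5|_4 = 4 + 1 ↦ 5 + 1|_5 = 6 ⇒ 5
(2) 5|_5 = 5 ↦ 6|_6 = 6 ⇒ 5
(3) 5|_6 = 5 ↦ 5|_7 = 5 ⇒ 4
(4) 4|_7 = 4 ↦ 4|_8 = 4 ⇒ 3
(5) 3|_8 = 3 ↦ 3|_9 = 3 ⇒ 2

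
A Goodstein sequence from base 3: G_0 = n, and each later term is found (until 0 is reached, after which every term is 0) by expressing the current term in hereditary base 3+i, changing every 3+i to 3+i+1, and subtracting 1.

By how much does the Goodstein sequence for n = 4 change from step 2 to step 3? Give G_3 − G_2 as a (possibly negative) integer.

(0) 4|_3 = 3 + 1 ↦ 4 + 1|_4 = 5 ⇒ 4
(1) 4|_4 = 4 ↦ 5|_5 = 5 ⇒ 4
(2) 4|_5 = 4 ↦ 4|_6 = 4 ⇒ 3

-1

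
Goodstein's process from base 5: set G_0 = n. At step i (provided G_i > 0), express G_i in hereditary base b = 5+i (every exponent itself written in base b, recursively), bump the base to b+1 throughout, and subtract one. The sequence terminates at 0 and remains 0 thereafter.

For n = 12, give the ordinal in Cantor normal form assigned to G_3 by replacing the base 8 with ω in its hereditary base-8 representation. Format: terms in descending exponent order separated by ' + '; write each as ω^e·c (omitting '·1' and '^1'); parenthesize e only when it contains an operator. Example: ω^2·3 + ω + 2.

step 0: 12 = 2·5 + 2; sub 6 for 5: 2·6 + 2; = 14; G_1 = 14−1 = 13
step 1: 13 = 2·6 + 1; sub 7 for 6: 2·7 + 1; = 15; G_2 = 15−1 = 14
step 2: 14 = 2·7; sub 8 for 7: 2·8; = 16; G_3 = 16−1 = 15
step 3: 15 = 8 + 7; sub 9 for 8: 9 + 7; = 16; G_4 = 16−1 = 15

ω + 7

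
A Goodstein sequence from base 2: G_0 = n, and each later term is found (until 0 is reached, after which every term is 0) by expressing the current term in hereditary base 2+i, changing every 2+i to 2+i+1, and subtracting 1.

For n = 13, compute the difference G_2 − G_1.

1171

G_0 = 13. HB_2(13) = 2^(2 + 1) + 2^2 + 1. Bump = 109. G_1 = 108.
G_1 = 108. HB_3(108) = 3^(3 + 1) + 3^3. Bump = 1280. G_2 = 1279.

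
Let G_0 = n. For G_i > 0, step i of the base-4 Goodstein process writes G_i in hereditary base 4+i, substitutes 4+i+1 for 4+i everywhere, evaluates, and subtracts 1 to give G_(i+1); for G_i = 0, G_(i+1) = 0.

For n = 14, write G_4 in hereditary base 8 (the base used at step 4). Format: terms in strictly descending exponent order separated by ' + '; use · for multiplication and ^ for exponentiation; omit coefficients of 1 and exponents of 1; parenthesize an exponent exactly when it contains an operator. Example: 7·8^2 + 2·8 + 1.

step 0: 14 = 3·4 + 2; sub 5 for 4: 3·5 + 2; = 17; G_1 = 17−1 = 16
step 1: 16 = 3·5 + 1; sub 6 for 5: 3·6 + 1; = 19; G_2 = 19−1 = 18
step 2: 18 = 3·6; sub 7 for 6: 3·7; = 21; G_3 = 21−1 = 20
step 3: 20 = 2·7 + 6; sub 8 for 7: 2·8 + 6; = 22; G_4 = 22−1 = 21
step 4: 21 = 2·8 + 5; sub 9 for 8: 2·9 + 5; = 23; G_5 = 23−1 = 22

2·8 + 5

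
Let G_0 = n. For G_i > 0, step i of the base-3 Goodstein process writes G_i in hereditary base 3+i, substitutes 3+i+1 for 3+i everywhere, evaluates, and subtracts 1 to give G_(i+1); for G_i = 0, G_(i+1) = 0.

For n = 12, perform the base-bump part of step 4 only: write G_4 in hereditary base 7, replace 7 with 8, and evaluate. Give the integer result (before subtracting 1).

64

G_0=12  [base 3] 3^2 + 3  →[3↦4]→  4^2 + 4 = 20  −1 ⇒ G_1=19
G_1=19  [base 4] 4^2 + 3  →[4↦5]→  5^2 + 3 = 28  −1 ⇒ G_2=27
G_2=27  [base 5] 5^2 + 2  →[5↦6]→  6^2 + 2 = 38  −1 ⇒ G_3=37
G_3=37  [base 6] 6^2 + 1  →[6↦7]→  7^2 + 1 = 50  −1 ⇒ G_4=49
G_4=49  [base 7] 7^2  →[7↦8]→  8^2 = 64  −1 ⇒ G_5=63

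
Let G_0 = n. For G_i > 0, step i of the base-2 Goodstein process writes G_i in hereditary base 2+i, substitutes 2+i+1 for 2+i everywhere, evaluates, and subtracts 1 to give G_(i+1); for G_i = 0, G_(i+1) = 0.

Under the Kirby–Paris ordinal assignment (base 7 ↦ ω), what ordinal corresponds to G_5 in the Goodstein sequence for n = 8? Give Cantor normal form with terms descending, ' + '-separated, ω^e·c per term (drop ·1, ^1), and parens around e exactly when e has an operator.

ω^ω·2 + ω^2·2 + ω + 4

G_0=8  [base 2] 2^(2 + 1)  →[2↦3]→  3^(3 + 1) = 81  −1 ⇒ G_1=80
G_1=80  [base 3] 2·3^3 + 2·3^2 + 2·3 + 2  →[3↦4]→  2·4^4 + 2·4^2 + 2·4 + 2 = 554  −1 ⇒ G_2=553
G_2=553  [base 4] 2·4^4 + 2·4^2 + 2·4 + 1  →[4↦5]→  2·5^5 + 2·5^2 + 2·5 + 1 = 6311  −1 ⇒ G_3=6310
G_3=6310  [base 5] 2·5^5 + 2·5^2 + 2·5  →[5↦6]→  2·6^6 + 2·6^2 + 2·6 = 93396  −1 ⇒ G_4=93395
G_4=93395  [base 6] 2·6^6 + 2·6^2 + 6 + 5  →[6↦7]→  2·7^7 + 2·7^2 + 7 + 5 = 1647196  −1 ⇒ G_5=1647195
G_5=1647195  [base 7] 2·7^7 + 2·7^2 + 7 + 4  →[7↦8]→  2·8^8 + 2·8^2 + 8 + 4 = 33554572  −1 ⇒ G_6=33554571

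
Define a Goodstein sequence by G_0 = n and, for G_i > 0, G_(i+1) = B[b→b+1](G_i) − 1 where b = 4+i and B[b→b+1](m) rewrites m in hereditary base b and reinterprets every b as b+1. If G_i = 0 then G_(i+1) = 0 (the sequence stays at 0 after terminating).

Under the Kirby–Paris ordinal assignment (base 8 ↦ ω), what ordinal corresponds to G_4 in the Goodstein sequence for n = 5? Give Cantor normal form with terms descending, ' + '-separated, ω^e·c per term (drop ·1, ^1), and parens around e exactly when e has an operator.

i=0: 5 = 4 + 1 (b=4); 4→5: 5 + 1 = 6; 6−1 = 5
i=1: 5 = 5 (b=5); 5→6: 6 = 6; 6−1 = 5
i=2: 5 = 5 (b=6); 6→7: 5 = 5; 5−1 = 4
i=3: 4 = 4 (b=7); 7→8: 4 = 4; 4−1 = 3
i=4: 3 = 3 (b=8); 8→9: 3 = 3; 3−1 = 2

3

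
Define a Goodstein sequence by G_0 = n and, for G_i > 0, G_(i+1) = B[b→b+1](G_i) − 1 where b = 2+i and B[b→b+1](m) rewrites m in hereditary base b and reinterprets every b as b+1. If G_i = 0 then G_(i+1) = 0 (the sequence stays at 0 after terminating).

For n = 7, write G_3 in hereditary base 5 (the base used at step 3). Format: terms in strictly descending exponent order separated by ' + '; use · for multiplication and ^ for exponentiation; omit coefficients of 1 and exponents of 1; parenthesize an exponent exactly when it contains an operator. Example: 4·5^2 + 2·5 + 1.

5^5 + 2

step 0: 7 = 2^2 + 2 + 1; sub 3 for 2: 3^3 + 3 + 1; = 31; G_1 = 31−1 = 30
step 1: 30 = 3^3 + 3; sub 4 for 3: 4^4 + 4; = 260; G_2 = 260−1 = 259
step 2: 259 = 4^4 + 3; sub 5 for 4: 5^5 + 3; = 3128; G_3 = 3128−1 = 3127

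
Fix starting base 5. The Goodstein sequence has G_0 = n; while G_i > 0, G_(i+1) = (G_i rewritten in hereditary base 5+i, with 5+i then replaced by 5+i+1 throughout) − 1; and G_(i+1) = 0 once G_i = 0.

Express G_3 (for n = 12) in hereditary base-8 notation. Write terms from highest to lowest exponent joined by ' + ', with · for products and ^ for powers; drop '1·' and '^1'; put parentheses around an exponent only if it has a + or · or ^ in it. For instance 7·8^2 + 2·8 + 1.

8 + 7

G_0=12  [base 5] 2·5 + 2  →[5↦6]→  2·6 + 2 = 14  −1 ⇒ G_1=13
G_1=13  [base 6] 2·6 + 1  →[6↦7]→  2·7 + 1 = 15  −1 ⇒ G_2=14
G_2=14  [base 7] 2·7  →[7↦8]→  2·8 = 16  −1 ⇒ G_3=15
G_3=15  [base 8] 8 + 7  →[8↦9]→  9 + 7 = 16  −1 ⇒ G_4=15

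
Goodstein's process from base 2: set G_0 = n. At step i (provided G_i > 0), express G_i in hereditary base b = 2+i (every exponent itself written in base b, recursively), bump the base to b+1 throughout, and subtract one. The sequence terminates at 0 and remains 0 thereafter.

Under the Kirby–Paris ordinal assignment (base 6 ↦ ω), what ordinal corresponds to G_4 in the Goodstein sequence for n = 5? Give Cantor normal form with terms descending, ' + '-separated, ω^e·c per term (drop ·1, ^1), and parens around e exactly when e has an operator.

i=0: 5 = 2^2 + 1 (b=2); 2→3: 3^3 + 1 = 28; 28−1 = 27
i=1: 27 = 3^3 (b=3); 3→4: 4^4 = 256; 256−1 = 255
i=2: 255 = 3·4^3 + 3·4^2 + 3·4 + 3 (b=4); 4→5: 3·5^3 + 3·5^2 + 3·5 + 3 = 468; 468−1 = 467
i=3: 467 = 3·5^3 + 3·5^2 + 3·5 + 2 (b=5); 5→6: 3·6^3 + 3·6^2 + 3·6 + 2 = 776; 776−1 = 775

ω^3·3 + ω^2·3 + ω·3 + 1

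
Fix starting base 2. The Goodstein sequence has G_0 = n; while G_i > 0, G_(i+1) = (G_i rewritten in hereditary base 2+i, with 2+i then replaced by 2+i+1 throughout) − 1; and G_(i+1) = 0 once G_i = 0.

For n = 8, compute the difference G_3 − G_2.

G_0 = 8. HB_2(8) = 2^(2 + 1). Bump = 81. G_1 = 80.
G_1 = 80. HB_3(80) = 2·3^3 + 2·3^2 + 2·3 + 2. Bump = 554. G_2 = 553.
G_2 = 553. HB_4(553) = 2·4^4 + 2·4^2 + 2·4 + 1. Bump = 6311. G_3 = 6310.

5757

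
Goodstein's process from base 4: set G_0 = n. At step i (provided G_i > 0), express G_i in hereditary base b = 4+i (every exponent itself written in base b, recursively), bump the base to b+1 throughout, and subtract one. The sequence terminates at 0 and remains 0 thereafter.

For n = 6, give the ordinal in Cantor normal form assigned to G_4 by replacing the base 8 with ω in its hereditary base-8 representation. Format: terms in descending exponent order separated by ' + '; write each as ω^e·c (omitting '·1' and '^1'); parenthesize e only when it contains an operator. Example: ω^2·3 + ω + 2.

(0) 6|_4 = 4 + 2 ↦ 5 + 2|_5 = 7 ⇒ 6
(1) 6|_5 = 5 + 1 ↦ 6 + 1|_6 = 7 ⇒ 6
(2) 6|_6 = 6 ↦ 7|_7 = 7 ⇒ 6
(3) 6|_7 = 6 ↦ 6|_8 = 6 ⇒ 5
(4) 5|_8 = 5 ↦ 5|_9 = 5 ⇒ 4

5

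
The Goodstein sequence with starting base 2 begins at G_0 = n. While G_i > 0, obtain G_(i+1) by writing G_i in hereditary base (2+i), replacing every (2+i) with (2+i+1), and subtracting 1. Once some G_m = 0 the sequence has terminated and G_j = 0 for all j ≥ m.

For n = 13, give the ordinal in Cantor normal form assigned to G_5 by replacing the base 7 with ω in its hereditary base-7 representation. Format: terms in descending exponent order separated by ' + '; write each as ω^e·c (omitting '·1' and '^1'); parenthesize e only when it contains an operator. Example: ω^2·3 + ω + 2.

step 0: 13 = 2^(2 + 1) + 2^2 + 1; sub 3 for 2: 3^(3 + 1) + 3^3 + 1; = 109; G_1 = 109−1 = 108
step 1: 108 = 3^(3 + 1) + 3^3; sub 4 for 3: 4^(4 + 1) + 4^4; = 1280; G_2 = 1280−1 = 1279
step 2: 1279 = 4^(4 + 1) + 3·4^3 + 3·4^2 + 3·4 + 3; sub 5 for 4: 5^(5 + 1) + 3·5^3 + 3·5^2 + 3·5 + 3; = 16093; G_3 = 16093−1 = 16092
step 3: 16092 = 5^(5 + 1) + 3·5^3 + 3·5^2 + 3·5 + 2; sub 6 for 5: 6^(6 + 1) + 3·6^3 + 3·6^2 + 3·6 + 2; = 280712; G_4 = 280712−1 = 280711
step 4: 280711 = 6^(6 + 1) + 3·6^3 + 3·6^2 + 3·6 + 1; sub 7 for 6: 7^(7 + 1) + 3·7^3 + 3·7^2 + 3·7 + 1; = 5765999; G_5 = 5765999−1 = 5765998
step 5: 5765998 = 7^(7 + 1) + 3·7^3 + 3·7^2 + 3·7; sub 8 for 7: 8^(8 + 1) + 3·8^3 + 3·8^2 + 3·8; = 134219480; G_6 = 134219480−1 = 134219479

ω^(ω + 1) + ω^3·3 + ω^2·3 + ω·3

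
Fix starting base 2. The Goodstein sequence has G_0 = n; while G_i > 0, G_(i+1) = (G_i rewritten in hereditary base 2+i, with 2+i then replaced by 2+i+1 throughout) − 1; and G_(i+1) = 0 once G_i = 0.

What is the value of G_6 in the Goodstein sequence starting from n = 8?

[0] 8 ≡ 2^(2 + 1) (base 2). Lift 3: 81. −1: 80.
[1] 80 ≡ 2·3^3 + 2·3^2 + 2·3 + 2 (base 3). Lift 4: 554. −1: 553.
[2] 553 ≡ 2·4^4 + 2·4^2 + 2·4 + 1 (base 4). Lift 5: 6311. −1: 6310.
[3] 6310 ≡ 2·5^5 + 2·5^2 + 2·5 (base 5). Lift 6: 93396. −1: 93395.
[4] 93395 ≡ 2·6^6 + 2·6^2 + 6 + 5 (base 6). Lift 7: 1647196. −1: 1647195.
[5] 1647195 ≡ 2·7^7 + 2·7^2 + 7 + 4 (base 7). Lift 8: 33554572. −1: 33554571.
[6] 33554571 ≡ 2·8^8 + 2·8^2 + 8 + 3 (base 8). Lift 9: 774841152. −1: 774841151.

33554571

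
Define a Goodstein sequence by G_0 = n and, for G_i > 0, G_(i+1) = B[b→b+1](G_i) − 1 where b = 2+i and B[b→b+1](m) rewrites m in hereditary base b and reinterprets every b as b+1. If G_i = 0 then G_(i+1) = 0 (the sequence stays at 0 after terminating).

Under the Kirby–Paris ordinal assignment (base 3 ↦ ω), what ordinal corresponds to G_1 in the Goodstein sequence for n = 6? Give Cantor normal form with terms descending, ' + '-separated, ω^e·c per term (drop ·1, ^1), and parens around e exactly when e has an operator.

6 —HB2→ 2^2 + 2 —bump→ 3^3 + 3 = 30 —(−1)→ 29
29 —HB3→ 3^3 + 2 —bump→ 4^4 + 2 = 258 —(−1)→ 257

ω^ω + 2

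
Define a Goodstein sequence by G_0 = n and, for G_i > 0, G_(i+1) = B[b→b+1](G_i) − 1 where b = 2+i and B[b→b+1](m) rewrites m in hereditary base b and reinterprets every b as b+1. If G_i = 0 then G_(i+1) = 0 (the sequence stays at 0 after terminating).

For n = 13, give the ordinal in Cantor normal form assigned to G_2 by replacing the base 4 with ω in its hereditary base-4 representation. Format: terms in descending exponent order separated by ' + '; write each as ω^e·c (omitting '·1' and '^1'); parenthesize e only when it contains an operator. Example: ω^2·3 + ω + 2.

ω^(ω + 1) + ω^3·3 + ω^2·3 + ω·3 + 3

[0] 13 ≡ 2^(2 + 1) + 2^2 + 1 (base 2). Lift 3: 109. −1: 108.
[1] 108 ≡ 3^(3 + 1) + 3^3 (base 3). Lift 4: 1280. −1: 1279.
[2] 1279 ≡ 4^(4 + 1) + 3·4^3 + 3·4^2 + 3·4 + 3 (base 4). Lift 5: 16093. −1: 16092.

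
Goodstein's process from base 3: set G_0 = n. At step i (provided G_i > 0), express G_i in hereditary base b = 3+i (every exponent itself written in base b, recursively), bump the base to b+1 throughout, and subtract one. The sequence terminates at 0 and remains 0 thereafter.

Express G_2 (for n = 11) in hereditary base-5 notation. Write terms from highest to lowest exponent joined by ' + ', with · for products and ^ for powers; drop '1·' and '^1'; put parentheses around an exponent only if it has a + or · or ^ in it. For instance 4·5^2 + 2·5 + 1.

5^2

(0) 11|_3 = 3^2 + 2 ↦ 4^2 + 2|_4 = 18 ⇒ 17
(1) 17|_4 = 4^2 + 1 ↦ 5^2 + 1|_5 = 26 ⇒ 25
(2) 25|_5 = 5^2 ↦ 6^2|_6 = 36 ⇒ 35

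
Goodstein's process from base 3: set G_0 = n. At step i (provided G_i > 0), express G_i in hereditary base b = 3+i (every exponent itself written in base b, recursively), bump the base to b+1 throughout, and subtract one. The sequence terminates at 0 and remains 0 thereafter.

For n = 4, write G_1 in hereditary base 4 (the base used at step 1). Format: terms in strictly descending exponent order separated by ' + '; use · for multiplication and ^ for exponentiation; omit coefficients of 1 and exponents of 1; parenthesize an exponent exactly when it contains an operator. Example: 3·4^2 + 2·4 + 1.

4

[0] 4 ≡ 3 + 1 (base 3). Lift 4: 5. −1: 4.
[1] 4 ≡ 4 (base 4). Lift 5: 5. −1: 4.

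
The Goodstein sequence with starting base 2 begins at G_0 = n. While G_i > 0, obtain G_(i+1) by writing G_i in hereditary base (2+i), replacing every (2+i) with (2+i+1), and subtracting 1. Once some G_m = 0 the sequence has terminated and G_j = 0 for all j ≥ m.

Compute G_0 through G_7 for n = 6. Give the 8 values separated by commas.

6, 29, 257, 3125, 46655, 98039, 187243, 332147

step 0: 6 = 2^2 + 2; sub 3 for 2: 3^3 + 3; = 30; G_1 = 30−1 = 29
step 1: 29 = 3^3 + 2; sub 4 for 3: 4^4 + 2; = 258; G_2 = 258−1 = 257
step 2: 257 = 4^4 + 1; sub 5 for 4: 5^5 + 1; = 3126; G_3 = 3126−1 = 3125
step 3: 3125 = 5^5; sub 6 for 5: 6^6; = 46656; G_4 = 46656−1 = 46655
step 4: 46655 = 5·6^5 + 5·6^4 + 5·6^3 + 5·6^2 + 5·6 + 5; sub 7 for 6: 5·7^5 + 5·7^4 + 5·7^3 + 5·7^2 + 5·7 + 5; = 98040; G_5 = 98040−1 = 98039
step 5: 98039 = 5·7^5 + 5·7^4 + 5·7^3 + 5·7^2 + 5·7 + 4; sub 8 for 7: 5·8^5 + 5·8^4 + 5·8^3 + 5·8^2 + 5·8 + 4; = 187244; G_6 = 187244−1 = 187243
step 6: 187243 = 5·8^5 + 5·8^4 + 5·8^3 + 5·8^2 + 5·8 + 3; sub 9 for 8: 5·9^5 + 5·9^4 + 5·9^3 + 5·9^2 + 5·9 + 3; = 332148; G_7 = 332148−1 = 332147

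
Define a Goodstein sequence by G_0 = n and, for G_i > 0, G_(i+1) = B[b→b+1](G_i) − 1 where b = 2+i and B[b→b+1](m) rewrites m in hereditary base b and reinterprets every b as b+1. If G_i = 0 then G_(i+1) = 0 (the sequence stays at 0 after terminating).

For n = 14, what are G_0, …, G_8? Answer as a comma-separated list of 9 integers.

14, 110, 1281, 18750, 326591, 5862840, 134404971, 3487116548, 100000555551

G_0=14  [base 2] 2^(2 + 1) + 2^2 + 2  →[2↦3]→  3^(3 + 1) + 3^3 + 3 = 111  −1 ⇒ G_1=110
G_1=110  [base 3] 3^(3 + 1) + 3^3 + 2  →[3↦4]→  4^(4 + 1) + 4^4 + 2 = 1282  −1 ⇒ G_2=1281
G_2=1281  [base 4] 4^(4 + 1) + 4^4 + 1  →[4↦5]→  5^(5 + 1) + 5^5 + 1 = 18751  −1 ⇒ G_3=18750
G_3=18750  [base 5] 5^(5 + 1) + 5^5  →[5↦6]→  6^(6 + 1) + 6^6 = 326592  −1 ⇒ G_4=326591
G_4=326591  [base 6] 6^(6 + 1) + 5·6^5 + 5·6^4 + 5·6^3 + 5·6^2 + 5·6 + 5  →[6↦7]→  7^(7 + 1) + 5·7^5 + 5·7^4 + 5·7^3 + 5·7^2 + 5·7 + 5 = 5862841  −1 ⇒ G_5=5862840
G_5=5862840  [base 7] 7^(7 + 1) + 5·7^5 + 5·7^4 + 5·7^3 + 5·7^2 + 5·7 + 4  →[7↦8]→  8^(8 + 1) + 5·8^5 + 5·8^4 + 5·8^3 + 5·8^2 + 5·8 + 4 = 134404972  −1 ⇒ G_6=134404971
G_6=134404971  [base 8] 8^(8 + 1) + 5·8^5 + 5·8^4 + 5·8^3 + 5·8^2 + 5·8 + 3  →[8↦9]→  9^(9 + 1) + 5·9^5 + 5·9^4 + 5·9^3 + 5·9^2 + 5·9 + 3 = 3487116549  −1 ⇒ G_7=3487116548
G_7=3487116548  [base 9] 9^(9 + 1) + 5·9^5 + 5·9^4 + 5·9^3 + 5·9^2 + 5·9 + 2  →[9↦10]→  10^(10 + 1) + 5·10^5 + 5·10^4 + 5·10^3 + 5·10^2 + 5·10 + 2 = 100000555552  −1 ⇒ G_8=100000555551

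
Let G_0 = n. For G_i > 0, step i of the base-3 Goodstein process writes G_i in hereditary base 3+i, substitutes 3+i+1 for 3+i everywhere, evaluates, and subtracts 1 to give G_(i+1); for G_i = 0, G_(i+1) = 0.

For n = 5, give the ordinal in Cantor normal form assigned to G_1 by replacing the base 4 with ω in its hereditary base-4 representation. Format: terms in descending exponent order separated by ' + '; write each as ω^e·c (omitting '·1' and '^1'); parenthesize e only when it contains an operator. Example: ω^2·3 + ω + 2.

i=0: 5 = 3 + 2 (b=3); 3→4: 4 + 2 = 6; 6−1 = 5
i=1: 5 = 4 + 1 (b=4); 4→5: 5 + 1 = 6; 6−1 = 5

ω + 1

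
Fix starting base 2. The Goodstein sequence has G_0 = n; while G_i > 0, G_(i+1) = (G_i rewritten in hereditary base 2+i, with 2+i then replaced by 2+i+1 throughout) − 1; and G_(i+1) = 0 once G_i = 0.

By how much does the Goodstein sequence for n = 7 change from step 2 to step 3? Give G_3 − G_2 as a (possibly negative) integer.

base 2: 7 = 2^2 + 2 + 1; at 3: 3^3 + 3 + 1 = 31; next = 30
base 3: 30 = 3^3 + 3; at 4: 4^4 + 4 = 260; next = 259
base 4: 259 = 4^4 + 3; at 5: 5^5 + 3 = 3128; next = 3127

2868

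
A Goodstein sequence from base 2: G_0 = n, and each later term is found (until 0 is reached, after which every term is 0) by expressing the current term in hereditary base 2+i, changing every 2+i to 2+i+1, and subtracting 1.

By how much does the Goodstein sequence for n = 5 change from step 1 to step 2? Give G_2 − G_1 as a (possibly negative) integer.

G_0 = 5. HB_2(5) = 2^2 + 1. Bump = 28. G_1 = 27.
G_1 = 27. HB_3(27) = 3^3. Bump = 256. G_2 = 255.

228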